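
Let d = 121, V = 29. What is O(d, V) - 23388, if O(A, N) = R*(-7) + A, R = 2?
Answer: -23281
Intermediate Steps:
O(A, N) = -14 + A (O(A, N) = 2*(-7) + A = -14 + A)
O(d, V) - 23388 = (-14 + 121) - 23388 = 107 - 23388 = -23281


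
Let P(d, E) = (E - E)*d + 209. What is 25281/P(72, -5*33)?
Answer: 25281/209 ≈ 120.96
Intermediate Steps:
P(d, E) = 209 (P(d, E) = 0*d + 209 = 0 + 209 = 209)
25281/P(72, -5*33) = 25281/209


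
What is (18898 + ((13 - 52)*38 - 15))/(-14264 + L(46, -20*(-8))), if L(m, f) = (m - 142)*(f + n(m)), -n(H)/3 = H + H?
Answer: -17401/3128 ≈ -5.5630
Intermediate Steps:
n(H) = -6*H (n(H) = -3*(H + H) = -6*H)
L(m, f) = (-142 + m)*(f - 6*m) (L(m, f) = (m - 142)*(f - 6*m) = (-142 + m)*(f - 6*m))
(18898 + ((13 - 52)*38 - 15))/(-14264 + L(46, -20*(-8))) = (18898 + ((13 - 52)*38 - 15))/(-14264 + (-(-2840)*(-8) - 6*46² + 852*46 - 20*(-8)*46)) = (18898 + (-39*38 - 15))/(-14264 + (-142*160 - 6*2116 + 39192 + 160*46)) = (18898 + (-1482 - 15))/(-14264 + (-22720 - 12696 + 39192 + 7360)) = (18898 - 1497)/(-14264 + 11136) = 17401/(-3128) = 17401*(-1/3128) = -17401/3128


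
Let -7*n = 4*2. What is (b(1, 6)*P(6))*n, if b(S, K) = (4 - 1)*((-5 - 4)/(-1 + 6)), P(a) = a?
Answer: 1296/35 ≈ 37.029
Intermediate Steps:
n = -8/7 (n = -4*2/7 = -1/7*8 = -8/7 ≈ -1.1429)
b(S, K) = -27/5 (b(S, K) = 3*(-9/5) = -27/5)
(b(1, 6)*P(6))*n = -27/5*6*(-8/7) = -162/5*(-8/7) = 1296/35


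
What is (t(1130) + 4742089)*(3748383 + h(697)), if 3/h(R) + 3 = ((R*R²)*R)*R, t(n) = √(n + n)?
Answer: 2924001227824315003365937365/164499237983254 + 616606147169383578285*√565/82249618991627 ≈ 1.7775e+13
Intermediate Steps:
t(n) = √2*√n (t(n) = √(2*n) = √2*√n)
h(R) = 3/(-3 + R⁵) (h(R) = 3/(-3 + ((R*R²)*R)*R) = 3/(-3 + (R³*R)*R) = 3/(-3 + R⁴*R) = 3/(-3 + R⁵))
(t(1130) + 4742089)*(3748383 + h(697)) = (√2*√1130 + 4742089)*(3748383 + 3/(-3 + 697⁵)) = (2*√565 + 4742089)*(3748383 + 3/(-3 + 164499237983257)) = (4742089 + 2*√565)*(3748383 + 3/164499237983254) = (4742089 + 2*√565)*(616606147169383578285/164499237983254) = 2924001227824315003365937365/164499237983254 + 616606147169383578285*√565/82249618991627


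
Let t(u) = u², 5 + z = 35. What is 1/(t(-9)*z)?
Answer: 1/2430 ≈ 0.00041152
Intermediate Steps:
z = 30 (z = -5 + 35 = 30)
1/(t(-9)*z) = 1/((-9)²*30) = 1/(81*30) = 1/2430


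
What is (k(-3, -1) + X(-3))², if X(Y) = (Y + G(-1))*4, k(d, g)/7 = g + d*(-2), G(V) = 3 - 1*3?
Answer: 529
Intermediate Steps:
G(V) = 0 (G(V) = 3 - 3 = 0)
k(d, g) = -14*d + 7*g (k(d, g) = 7*(g + d*(-2)) = 7*(g - 2*d) = -14*d + 7*g)
X(Y) = 4*Y (X(Y) = (Y + 0)*4 = Y*4 = 4*Y)
(k(-3, -1) + X(-3))² = ((-14*(-3) + 7*(-1)) + 4*(-3))² = ((42 - 7) - 12)² = (35 - 12)² = 23² = 529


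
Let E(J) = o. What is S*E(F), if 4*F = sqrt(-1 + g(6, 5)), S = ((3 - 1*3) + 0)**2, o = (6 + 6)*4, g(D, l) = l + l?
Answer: 0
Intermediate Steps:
g(D, l) = 2*l
o = 48 (o = 12*4 = 48)
S = 0 (S = ((3 - 3) + 0)**2 = (0 + 0)**2 = 0**2 = 0)
F = 3/4 (F = sqrt(-1 + 2*5)/4 = sqrt(-1 + 10)/4 = sqrt(9)/4 = (1/4)*3 = 3/4 ≈ 0.75000)
E(J) = 48
S*E(F) = 0*48 = 0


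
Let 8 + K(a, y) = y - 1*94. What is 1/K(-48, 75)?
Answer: -1/27 ≈ -0.037037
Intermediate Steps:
K(a, y) = -102 + y (K(a, y) = -8 + (y - 1*94) = -8 + (y - 94) = -8 + (-94 + y) = -102 + y)
1/K(-48, 75) = 1/(-102 + 75) = 1/(-27) = -1/27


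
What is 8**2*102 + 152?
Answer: 6680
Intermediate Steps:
8**2*102 + 152 = 64*102 + 152 = 6528 + 152 = 6680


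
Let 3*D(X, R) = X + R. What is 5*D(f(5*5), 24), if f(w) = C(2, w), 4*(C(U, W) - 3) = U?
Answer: 275/6 ≈ 45.833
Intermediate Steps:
C(U, W) = 3 + U/4
f(w) = 7/2 (f(w) = 3 + (¼)*2 = 3 + ½ = 7/2)
D(X, R) = R/3 + X/3 (D(X, R) = (X + R)/3 = (R + X)/3 = R/3 + X/3)
5*D(f(5*5), 24) = 5*((⅓)*24 + (⅓)*(7/2)) = 5*(8 + 7/6) = 5*(55/6) = 275/6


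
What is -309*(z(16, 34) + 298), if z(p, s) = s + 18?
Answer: -108150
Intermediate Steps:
z(p, s) = 18 + s
-309*(z(16, 34) + 298) = -309*((18 + 34) + 298) = -309*(52 + 298) = -309*350 = -108150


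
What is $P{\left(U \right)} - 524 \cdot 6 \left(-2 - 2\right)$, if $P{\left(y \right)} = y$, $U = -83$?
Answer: $12493$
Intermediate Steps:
$P{\left(U \right)} - 524 \cdot 6 \left(-2 - 2\right) = -83 - 524 \cdot 6 \left(-2 - 2\right) = -83 - 524 \cdot 6 \left(-4\right) = -83 - -12576 = -83 + 12576 = 12493$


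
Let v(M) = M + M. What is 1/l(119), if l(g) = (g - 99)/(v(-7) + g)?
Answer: 21/4 ≈ 5.2500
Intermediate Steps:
v(M) = 2*M
l(g) = (-99 + g)/(-14 + g) (l(g) = (g - 99)/(2*(-7) + g) = (-99 + g)/(-14 + g))
1/l(119) = 1/((-99 + 119)/(-14 + 119)) = 1/(20/105) = 1/((1/105)*20) = 1/(4/21) = 21/4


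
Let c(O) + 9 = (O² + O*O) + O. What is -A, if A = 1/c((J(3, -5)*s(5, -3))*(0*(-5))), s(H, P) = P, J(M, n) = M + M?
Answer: ⅑ ≈ 0.11111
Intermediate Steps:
J(M, n) = 2*M
c(O) = -9 + O + 2*O² (c(O) = -9 + ((O² + O*O) + O) = -9 + ((O² + O²) + O) = -9 + (2*O² + O) = -9 + (O + 2*O²) = -9 + O + 2*O²)
A = -⅑ (A = 1/(-9 + ((2*3)*(-3))*(0*(-5)) + 2*(((2*3)*(-3))*(0*(-5)))²) = 1/(-9 + (6*(-3))*0 + 2*((6*(-3))*0)²) = 1/(-9 - 18*0 + 2*(-18*0)²) = 1/(-9 + 0 + 2*0²) = 1/(-9 + 0 + 2*0) = 1/(-9 + 0 + 0) = 1/(-9) = -⅑ ≈ -0.11111)
-A = -1*(-⅑) = ⅑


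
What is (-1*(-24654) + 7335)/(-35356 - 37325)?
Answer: -10663/24227 ≈ -0.44013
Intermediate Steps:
(-1*(-24654) + 7335)/(-35356 - 37325) = (24654 + 7335)/(-72681) = 31989*(-1/72681) = -10663/24227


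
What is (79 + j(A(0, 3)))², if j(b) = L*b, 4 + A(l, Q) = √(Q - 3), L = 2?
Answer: 5041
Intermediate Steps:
A(l, Q) = -4 + √(-3 + Q) (A(l, Q) = -4 + √(Q - 3) = -4 + √(-3 + Q))
j(b) = 2*b
(79 + j(A(0, 3)))² = (79 + 2*(-4 + √(-3 + 3)))² = (79 + 2*(-4 + √0))² = (79 + 2*(-4 + 0))² = (79 + 2*(-4))² = (79 - 8)² = 71² = 5041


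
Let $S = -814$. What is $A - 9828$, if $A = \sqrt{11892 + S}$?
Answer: $-9828 + \sqrt{11078} \approx -9722.8$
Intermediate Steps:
$A = \sqrt{11078}$ ($A = \sqrt{11892 - 814} = \sqrt{11078} \approx 105.25$)
$A - 9828 = \sqrt{11078} - 9828 = -9828 + \sqrt{11078}$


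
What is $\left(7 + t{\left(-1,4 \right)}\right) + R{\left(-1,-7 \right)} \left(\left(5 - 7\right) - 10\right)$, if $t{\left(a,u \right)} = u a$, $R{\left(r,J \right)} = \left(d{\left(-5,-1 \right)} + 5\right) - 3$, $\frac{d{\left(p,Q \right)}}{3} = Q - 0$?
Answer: $15$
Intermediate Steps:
$d{\left(p,Q \right)} = 3 Q$ ($d{\left(p,Q \right)} = 3 \left(Q - 0\right) = 3 \left(Q + 0\right) = 3 Q$)
$R{\left(r,J \right)} = -1$ ($R{\left(r,J \right)} = \left(3 \left(-1\right) + 5\right) - 3 = \left(-3 + 5\right) - 3 = 2 - 3 = -1$)
$t{\left(a,u \right)} = a u$
$\left(7 + t{\left(-1,4 \right)}\right) + R{\left(-1,-7 \right)} \left(\left(5 - 7\right) - 10\right) = \left(7 - 4\right) - \left(\left(5 - 7\right) - 10\right) = \left(7 - 4\right) - \left(-2 - 10\right) = 3 - -12 = 3 + 12 = 15$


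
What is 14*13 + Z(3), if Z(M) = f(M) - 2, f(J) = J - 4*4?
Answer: 167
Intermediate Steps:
f(J) = -16 + J (f(J) = J - 16 = -16 + J)
Z(M) = -18 + M (Z(M) = (-16 + M) - 2 = -18 + M)
14*13 + Z(3) = 14*13 + (-18 + 3) = 182 - 15 = 167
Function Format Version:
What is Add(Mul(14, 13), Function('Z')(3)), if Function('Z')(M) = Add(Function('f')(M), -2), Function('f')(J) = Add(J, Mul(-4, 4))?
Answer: 167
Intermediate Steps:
Function('f')(J) = Add(-16, J) (Function('f')(J) = Add(J, -16) = Add(-16, J))
Function('Z')(M) = Add(-18, M) (Function('Z')(M) = Add(Add(-16, M), -2) = Add(-18, M))
Add(Mul(14, 13), Function('Z')(3)) = Add(Mul(14, 13), Add(-18, 3)) = Add(182, -15) = 167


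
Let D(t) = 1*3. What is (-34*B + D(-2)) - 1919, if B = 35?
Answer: -3106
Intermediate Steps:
D(t) = 3
(-34*B + D(-2)) - 1919 = (-34*35 + 3) - 1919 = (-1190 + 3) - 1919 = -1187 - 1919 = -3106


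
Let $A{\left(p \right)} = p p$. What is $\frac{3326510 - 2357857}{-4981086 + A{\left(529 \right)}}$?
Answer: $- \frac{968653}{4701245} \approx -0.20604$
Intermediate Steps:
$A{\left(p \right)} = p^{2}$
$\frac{3326510 - 2357857}{-4981086 + A{\left(529 \right)}} = \frac{3326510 - 2357857}{-4981086 + 529^{2}} = \frac{3326510 - 2357857}{-4981086 + 279841} = \frac{968653}{-4701245} = 968653 \left(- \frac{1}{4701245}\right) = - \frac{968653}{4701245}$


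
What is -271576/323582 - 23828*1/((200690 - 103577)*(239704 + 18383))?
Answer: -3403340356371776/4055065365630321 ≈ -0.83928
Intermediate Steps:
-271576/323582 - 23828*1/((200690 - 103577)*(239704 + 18383)) = -271576*1/323582 - 23828/(97113*258087) = -135788/161791 - 23828/25063602831 = -3403340356371776/4055065365630321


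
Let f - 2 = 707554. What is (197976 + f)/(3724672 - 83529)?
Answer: 905532/3641143 ≈ 0.24869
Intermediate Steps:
f = 707556 (f = 2 + 707554 = 707556)
(197976 + f)/(3724672 - 83529) = (197976 + 707556)/(3724672 - 83529) = 905532/3641143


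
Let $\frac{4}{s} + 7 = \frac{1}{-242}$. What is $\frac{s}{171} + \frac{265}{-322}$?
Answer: $- \frac{77120621}{93330090} \approx -0.82632$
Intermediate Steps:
$s = - \frac{968}{1695}$ ($s = \frac{4}{-7 + \frac{1}{-242}} = \frac{4}{-7 - \frac{1}{242}} = \frac{4}{- \frac{1695}{242}} = 4 \left(- \frac{242}{1695}\right) = - \frac{968}{1695} \approx -0.57109$)
$\frac{s}{171} + \frac{265}{-322} = - \frac{968}{1695 \cdot 171} + \frac{265}{-322} = \left(- \frac{968}{1695}\right) \frac{1}{171} + 265 \left(- \frac{1}{322}\right) = - \frac{968}{289845} - \frac{265}{322} = - \frac{77120621}{93330090}$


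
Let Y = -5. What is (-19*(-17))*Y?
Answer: -1615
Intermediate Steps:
(-19*(-17))*Y = -19*(-17)*(-5) = 323*(-5) = -1615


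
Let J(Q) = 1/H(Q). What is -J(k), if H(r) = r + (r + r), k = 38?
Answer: -1/114 ≈ -0.0087719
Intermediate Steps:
H(r) = 3*r (H(r) = r + 2*r = 3*r)
J(Q) = 1/(3*Q)
-J(k) = -1/(3*38) = -1*1/114 = -1/114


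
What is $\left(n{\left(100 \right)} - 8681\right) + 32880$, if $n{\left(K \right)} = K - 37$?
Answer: $24262$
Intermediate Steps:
$n{\left(K \right)} = -37 + K$ ($n{\left(K \right)} = K - 37 = -37 + K$)
$\left(n{\left(100 \right)} - 8681\right) + 32880 = \left(\left(-37 + 100\right) - 8681\right) + 32880 = \left(63 - 8681\right) + 32880 = -8618 + 32880 = 24262$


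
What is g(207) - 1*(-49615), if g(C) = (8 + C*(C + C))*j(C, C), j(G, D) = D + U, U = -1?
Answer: 17705051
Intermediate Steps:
j(G, D) = -1 + D (j(G, D) = D - 1 = -1 + D)
g(C) = (-1 + C)*(8 + 2*C²) (g(C) = (8 + C*(C + C))*(-1 + C) = (8 + C*(2*C))*(-1 + C) = (8 + 2*C²)*(-1 + C) = (-1 + C)*(8 + 2*C²))
g(207) - 1*(-49615) = 2*(-1 + 207)*(4 + 207²) - 1*(-49615) = 2*206*(4 + 42849) + 49615 = 2*206*42853 + 49615 = 17655436 + 49615 = 17705051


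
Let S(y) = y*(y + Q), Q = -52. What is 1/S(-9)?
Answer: 1/549 ≈ 0.0018215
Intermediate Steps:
S(y) = y*(-52 + y) (S(y) = y*(y - 52) = y*(-52 + y))
1/S(-9) = 1/(-9*(-52 - 9)) = 1/(-9*(-61)) = 1/549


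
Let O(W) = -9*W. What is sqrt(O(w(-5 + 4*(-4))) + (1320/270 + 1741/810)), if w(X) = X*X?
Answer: I*sqrt(32091890)/90 ≈ 62.944*I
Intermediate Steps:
w(X) = X**2
sqrt(O(w(-5 + 4*(-4))) + (1320/270 + 1741/810)) = sqrt(-9*(-5 + 4*(-4))**2 + (1320/270 + 1741/810)) = sqrt(-9*(-5 - 16)**2 + (1320*(1/270) + 1741*(1/810))) = sqrt(-9*(-21)**2 + (44/9 + 1741/810)) = sqrt(-9*441 + 5701/810) = sqrt(-3969 + 5701/810) = sqrt(-3209189/810) = I*sqrt(32091890)/90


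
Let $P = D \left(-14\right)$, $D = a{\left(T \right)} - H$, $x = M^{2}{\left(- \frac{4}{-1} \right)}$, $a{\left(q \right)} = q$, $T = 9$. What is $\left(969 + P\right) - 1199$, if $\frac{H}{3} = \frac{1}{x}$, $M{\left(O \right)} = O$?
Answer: $- \frac{2827}{8} \approx -353.38$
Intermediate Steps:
$x = 16$ ($x = \left(- \frac{4}{-1}\right)^{2} = \left(\left(-4\right) \left(-1\right)\right)^{2} = 4^{2} = 16$)
$H = \frac{3}{16} \approx 0.1875$
$D = \frac{141}{16}$ ($D = 9 - \frac{3}{16} = \frac{141}{16} \approx 8.8125$)
$P = - \frac{987}{8}$ ($P = \frac{141}{16} \left(-14\right) = - \frac{987}{8} \approx -123.38$)
$\left(969 + P\right) - 1199 = \left(969 - \frac{987}{8}\right) - 1199 = \frac{6765}{8} - 1199 = - \frac{2827}{8}$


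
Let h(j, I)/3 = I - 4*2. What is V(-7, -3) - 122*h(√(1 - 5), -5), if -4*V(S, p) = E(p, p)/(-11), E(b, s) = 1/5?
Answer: 1046761/220 ≈ 4758.0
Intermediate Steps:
E(b, s) = ⅕
V(S, p) = 1/220 (V(S, p) = -1/(20*(-11)) = -(-1)/(20*11) = -¼*(-1/55) = 1/220)
h(j, I) = -24 + 3*I (h(j, I) = 3*(I - 4*2) = 3*(I - 8) = 3*(-8 + I) = -24 + 3*I)
V(-7, -3) - 122*h(√(1 - 5), -5) = 1/220 - 122*(-24 + 3*(-5)) = 1/220 - 122*(-24 - 15) = 1/220 - 122*(-39) = 1/220 + 4758 = 1046761/220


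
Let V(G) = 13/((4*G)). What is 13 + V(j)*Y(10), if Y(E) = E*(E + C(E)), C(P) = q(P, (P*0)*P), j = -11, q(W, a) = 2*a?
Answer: -182/11 ≈ -16.545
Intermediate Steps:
V(G) = 13/(4*G) (V(G) = 13*(1/(4*G)) = 13/(4*G))
C(P) = 0 (C(P) = 2*((P*0)*P) = 2*(0*P) = 2*0 = 0)
Y(E) = E² (Y(E) = E*(E + 0) = E*E = E²)
13 + V(j)*Y(10) = 13 + ((13/4)/(-11))*10² = 13 + ((13/4)*(-1/11))*100 = 13 - 13/44*100 = 13 - 325/11 = -182/11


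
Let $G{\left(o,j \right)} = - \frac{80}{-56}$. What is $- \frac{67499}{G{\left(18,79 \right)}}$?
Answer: $- \frac{472493}{10} \approx -47249.0$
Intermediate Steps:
$G{\left(o,j \right)} = \frac{10}{7}$ ($G{\left(o,j \right)} = \left(-80\right) \left(- \frac{1}{56}\right) = \frac{10}{7}$)
$- \frac{67499}{G{\left(18,79 \right)}} = - \frac{67499}{\frac{10}{7}} = \left(-67499\right) \frac{7}{10} = - \frac{472493}{10}$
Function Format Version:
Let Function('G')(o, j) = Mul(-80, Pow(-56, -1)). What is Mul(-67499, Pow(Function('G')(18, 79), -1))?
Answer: Rational(-472493, 10) ≈ -47249.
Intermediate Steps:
Function('G')(o, j) = Rational(10, 7) (Function('G')(o, j) = Mul(-80, Rational(-1, 56)) = Rational(10, 7))
Mul(-67499, Pow(Function('G')(18, 79), -1)) = Mul(-67499, Pow(Rational(10, 7), -1)) = Mul(-67499, Rational(7, 10)) = Rational(-472493, 10)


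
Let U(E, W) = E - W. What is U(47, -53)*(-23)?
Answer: -2300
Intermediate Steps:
U(47, -53)*(-23) = (47 - 1*(-53))*(-23) = (47 + 53)*(-23) = 100*(-23) = -2300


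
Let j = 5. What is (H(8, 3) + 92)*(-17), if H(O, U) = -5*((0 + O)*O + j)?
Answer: 4301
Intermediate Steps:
H(O, U) = -25 - 5*O**2 (H(O, U) = -5*((0 + O)*O + 5) = -5*(O*O + 5) = -5*(O**2 + 5) = -5*(5 + O**2) = -25 - 5*O**2)
(H(8, 3) + 92)*(-17) = ((-25 - 5*8**2) + 92)*(-17) = ((-25 - 5*64) + 92)*(-17) = ((-25 - 320) + 92)*(-17) = (-345 + 92)*(-17) = -253*(-17) = 4301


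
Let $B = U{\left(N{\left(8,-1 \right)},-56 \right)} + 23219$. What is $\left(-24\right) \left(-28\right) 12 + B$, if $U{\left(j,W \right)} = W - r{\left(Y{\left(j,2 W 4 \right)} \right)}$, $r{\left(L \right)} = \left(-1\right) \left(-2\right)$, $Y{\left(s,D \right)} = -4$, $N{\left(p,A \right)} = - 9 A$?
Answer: $31225$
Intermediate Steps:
$r{\left(L \right)} = 2$
$U{\left(j,W \right)} = -2 + W$ ($U{\left(j,W \right)} = W - 2 = -2 + W$)
$B = 23161$ ($B = \left(-2 - 56\right) + 23219 = -58 + 23219 = 23161$)
$\left(-24\right) \left(-28\right) 12 + B = \left(-24\right) \left(-28\right) 12 + 23161 = 672 \cdot 12 + 23161 = 8064 + 23161 = 31225$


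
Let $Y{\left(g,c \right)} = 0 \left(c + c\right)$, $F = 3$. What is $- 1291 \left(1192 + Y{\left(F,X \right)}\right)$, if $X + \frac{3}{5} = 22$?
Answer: $-1538872$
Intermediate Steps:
$X = \frac{107}{5}$ ($X = - \frac{3}{5} + 22 = \frac{107}{5} \approx 21.4$)
$Y{\left(g,c \right)} = 0$ ($Y{\left(g,c \right)} = 0 \cdot 2 c = 0$)
$- 1291 \left(1192 + Y{\left(F,X \right)}\right) = - 1291 \left(1192 + 0\right) = \left(-1291\right) 1192 = -1538872$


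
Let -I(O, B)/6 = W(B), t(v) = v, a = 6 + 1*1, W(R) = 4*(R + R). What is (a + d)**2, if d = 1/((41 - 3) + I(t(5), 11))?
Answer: 11758041/240100 ≈ 48.971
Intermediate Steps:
W(R) = 8*R (W(R) = 4*(2*R) = 8*R)
a = 7 (a = 6 + 1 = 7)
I(O, B) = -48*B
d = -1/490 (d = 1/((41 - 3) - 48*11) = 1/(38 - 528) = 1/(-490) = -1/490 ≈ -0.0020408)
(a + d)**2 = (7 - 1/490)**2 = (3429/490)**2 = 11758041/240100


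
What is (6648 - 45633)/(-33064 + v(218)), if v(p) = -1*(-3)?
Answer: 38985/33061 ≈ 1.1792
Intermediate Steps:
v(p) = 3
(6648 - 45633)/(-33064 + v(218)) = (6648 - 45633)/(-33064 + 3) = -38985/(-33061) = -38985*(-1/33061) = 38985/33061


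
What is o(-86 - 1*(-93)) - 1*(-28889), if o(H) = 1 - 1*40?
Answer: 28850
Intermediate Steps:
o(H) = -39 (o(H) = 1 - 40 = -39)
o(-86 - 1*(-93)) - 1*(-28889) = -39 - 1*(-28889) = -39 + 28889 = 28850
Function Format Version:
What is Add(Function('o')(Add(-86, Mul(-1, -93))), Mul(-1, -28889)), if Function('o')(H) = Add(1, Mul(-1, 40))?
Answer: 28850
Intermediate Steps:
Function('o')(H) = -39 (Function('o')(H) = Add(1, -40) = -39)
Add(Function('o')(Add(-86, Mul(-1, -93))), Mul(-1, -28889)) = Add(-39, Mul(-1, -28889)) = Add(-39, 28889) = 28850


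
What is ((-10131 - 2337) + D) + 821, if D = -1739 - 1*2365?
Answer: -15751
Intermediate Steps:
D = -4104 (D = -1739 - 2365 = -4104)
((-10131 - 2337) + D) + 821 = ((-10131 - 2337) - 4104) + 821 = (-12468 - 4104) + 821 = -16572 + 821 = -15751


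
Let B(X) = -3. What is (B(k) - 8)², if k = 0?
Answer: 121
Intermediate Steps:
(B(k) - 8)² = (-3 - 8)² = (-11)² = 121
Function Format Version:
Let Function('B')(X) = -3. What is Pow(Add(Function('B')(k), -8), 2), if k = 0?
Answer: 121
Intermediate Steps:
Pow(Add(Function('B')(k), -8), 2) = Pow(Add(-3, -8), 2) = Pow(-11, 2) = 121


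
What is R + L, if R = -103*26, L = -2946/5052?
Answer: -2255367/842 ≈ -2678.6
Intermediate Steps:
L = -491/842 (L = -2946*1/5052 = -491/842 ≈ -0.58314)
R = -2678
R + L = -2678 - 491/842 = -2255367/842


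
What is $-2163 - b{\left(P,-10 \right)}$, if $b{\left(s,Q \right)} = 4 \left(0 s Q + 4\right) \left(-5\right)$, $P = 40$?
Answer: $-2083$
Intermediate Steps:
$b{\left(s,Q \right)} = -80$ ($b{\left(s,Q \right)} = 4 \left(0 Q + 4\right) \left(-5\right) = 4 \left(0 + 4\right) \left(-5\right) = 4 \cdot 4 \left(-5\right) = 16 \left(-5\right) = -80$)
$-2163 - b{\left(P,-10 \right)} = -2163 - -80 = -2163 + 80 = -2083$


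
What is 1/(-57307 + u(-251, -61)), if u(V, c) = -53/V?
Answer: -251/14384004 ≈ -1.7450e-5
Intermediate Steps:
1/(-57307 + u(-251, -61)) = 1/(-57307 - 53/(-251)) = 1/(-57307 - 53*(-1/251)) = 1/(-57307 + 53/251) = 1/(-14384004/251) = -251/14384004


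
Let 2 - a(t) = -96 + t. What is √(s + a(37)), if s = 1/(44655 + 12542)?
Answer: √199561362546/57197 ≈ 7.8102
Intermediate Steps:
a(t) = 98 - t (a(t) = 2 - (-96 + t) = 2 + (96 - t) = 98 - t)
s = 1/57197 ≈ 1.7483e-5
√(s + a(37)) = √(1/57197 + (98 - 1*37)) = √(1/57197 + (98 - 37)) = √(1/57197 + 61) = √(3489018/57197) = √199561362546/57197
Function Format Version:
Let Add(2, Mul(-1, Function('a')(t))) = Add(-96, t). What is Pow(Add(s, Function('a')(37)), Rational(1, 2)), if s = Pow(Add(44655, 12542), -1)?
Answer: Mul(Rational(1, 57197), Pow(199561362546, Rational(1, 2))) ≈ 7.8102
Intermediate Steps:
Function('a')(t) = Add(98, Mul(-1, t)) (Function('a')(t) = Add(2, Mul(-1, Add(-96, t))) = Add(2, Add(96, Mul(-1, t))) = Add(98, Mul(-1, t)))
s = Rational(1, 57197) (s = Pow(57197, -1) = Rational(1, 57197) ≈ 1.7483e-5)
Pow(Add(s, Function('a')(37)), Rational(1, 2)) = Pow(Add(Rational(1, 57197), Add(98, Mul(-1, 37))), Rational(1, 2)) = Pow(Add(Rational(1, 57197), Add(98, -37)), Rational(1, 2)) = Pow(Add(Rational(1, 57197), 61), Rational(1, 2)) = Pow(Rational(3489018, 57197), Rational(1, 2)) = Mul(Rational(1, 57197), Pow(199561362546, Rational(1, 2)))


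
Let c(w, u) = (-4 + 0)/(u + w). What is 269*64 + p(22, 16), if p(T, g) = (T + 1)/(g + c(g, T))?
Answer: 5199669/302 ≈ 17217.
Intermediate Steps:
c(w, u) = -4/(u + w)
p(T, g) = (1 + T)/(g - 4/(T + g)) (p(T, g) = (T + 1)/(g - 4/(T + g)) = (1 + T)/(g - 4/(T + g)))
269*64 + p(22, 16) = 269*64 + (1 + 22)*(22 + 16)/(-4 + 16*(22 + 16)) = 17216 + 23*38/(-4 + 16*38) = 17216 + 23*38/(-4 + 608) = 17216 + 23*38/604 = 17216 + (1/604)*23*38 = 17216 + 437/302 = 5199669/302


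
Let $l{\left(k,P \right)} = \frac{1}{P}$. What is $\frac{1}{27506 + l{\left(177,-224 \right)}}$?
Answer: $\frac{224}{6161343} \approx 3.6356 \cdot 10^{-5}$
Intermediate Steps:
$\frac{1}{27506 + l{\left(177,-224 \right)}} = \frac{1}{27506 + \frac{1}{-224}} = \frac{1}{27506 - \frac{1}{224}} = \frac{1}{\frac{6161343}{224}} = \frac{224}{6161343}$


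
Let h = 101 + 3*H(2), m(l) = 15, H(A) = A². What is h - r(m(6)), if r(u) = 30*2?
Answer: 53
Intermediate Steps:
h = 113 (h = 101 + 3*2² = 101 + 3*4 = 101 + 12 = 113)
r(u) = 60
h - r(m(6)) = 113 - 1*60 = 113 - 60 = 53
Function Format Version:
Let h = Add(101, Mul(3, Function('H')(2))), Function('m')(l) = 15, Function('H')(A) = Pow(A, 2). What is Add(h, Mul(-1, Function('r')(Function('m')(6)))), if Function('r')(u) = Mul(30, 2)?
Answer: 53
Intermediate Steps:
h = 113 (h = Add(101, Mul(3, Pow(2, 2))) = Add(101, Mul(3, 4)) = Add(101, 12) = 113)
Function('r')(u) = 60
Add(h, Mul(-1, Function('r')(Function('m')(6)))) = Add(113, Mul(-1, 60)) = Add(113, -60) = 53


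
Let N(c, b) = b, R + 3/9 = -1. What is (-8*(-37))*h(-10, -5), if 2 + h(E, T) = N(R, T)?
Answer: -2072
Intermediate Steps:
R = -4/3 (R = -1/3 - 1 = -4/3 ≈ -1.3333)
h(E, T) = -2 + T
(-8*(-37))*h(-10, -5) = (-8*(-37))*(-2 - 5) = 296*(-7) = -2072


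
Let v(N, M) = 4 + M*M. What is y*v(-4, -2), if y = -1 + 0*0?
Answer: -8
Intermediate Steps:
v(N, M) = 4 + M²
y = -1 (y = -1 + 0 = -1)
y*v(-4, -2) = -(4 + (-2)²) = -(4 + 4) = -1*8 = -8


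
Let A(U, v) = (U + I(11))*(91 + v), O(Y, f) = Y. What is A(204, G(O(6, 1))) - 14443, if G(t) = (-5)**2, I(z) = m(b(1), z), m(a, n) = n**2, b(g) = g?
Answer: 23257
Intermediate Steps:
I(z) = z**2
G(t) = 25
A(U, v) = (91 + v)*(121 + U) (A(U, v) = (U + 11**2)*(91 + v) = (U + 121)*(91 + v) = (121 + U)*(91 + v) = (91 + v)*(121 + U))
A(204, G(O(6, 1))) - 14443 = (11011 + 91*204 + 121*25 + 204*25) - 14443 = (11011 + 18564 + 3025 + 5100) - 14443 = 37700 - 14443 = 23257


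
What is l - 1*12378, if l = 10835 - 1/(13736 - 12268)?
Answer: -2265125/1468 ≈ -1543.0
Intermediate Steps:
l = 15905779/1468 (l = 10835 - 1/1468 = 15905779/1468 ≈ 10835.)
l - 1*12378 = 15905779/1468 - 1*12378 = 15905779/1468 - 12378 = -2265125/1468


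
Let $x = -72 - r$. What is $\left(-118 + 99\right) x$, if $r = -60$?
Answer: $228$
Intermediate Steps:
$x = -12$ ($x = -72 - -60 = -72 + 60 = -12$)
$\left(-118 + 99\right) x = \left(-118 + 99\right) \left(-12\right) = \left(-19\right) \left(-12\right) = 228$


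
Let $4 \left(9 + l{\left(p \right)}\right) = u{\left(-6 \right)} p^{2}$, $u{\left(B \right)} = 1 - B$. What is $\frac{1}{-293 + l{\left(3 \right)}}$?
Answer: $- \frac{4}{1145} \approx -0.0034935$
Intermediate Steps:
$l{\left(p \right)} = -9 + \frac{7 p^{2}}{4}$ ($l{\left(p \right)} = -9 + \frac{\left(1 - -6\right) p^{2}}{4} = -9 + \frac{\left(1 + 6\right) p^{2}}{4} = -9 + \frac{7 p^{2}}{4}$)
$\frac{1}{-293 + l{\left(3 \right)}} = \frac{1}{-293 - \left(9 - \frac{7 \cdot 3^{2}}{4}\right)} = \frac{1}{-293 + \left(-9 + \frac{7}{4} \cdot 9\right)} = \frac{1}{-293 + \left(-9 + \frac{63}{4}\right)} = \frac{1}{-293 + \frac{27}{4}} = \frac{1}{- \frac{1145}{4}} = - \frac{4}{1145}$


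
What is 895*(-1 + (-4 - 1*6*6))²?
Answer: 1504495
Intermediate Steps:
895*(-1 + (-4 - 1*6*6))² = 895*(-1 + (-4 - 6*6))² = 895*(-1 + (-4 - 36))² = 895*(-1 - 40)² = 895*(-41)² = 895*1681 = 1504495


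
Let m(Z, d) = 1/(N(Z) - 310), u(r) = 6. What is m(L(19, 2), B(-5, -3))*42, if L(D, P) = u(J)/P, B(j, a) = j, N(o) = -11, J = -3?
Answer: -14/107 ≈ -0.13084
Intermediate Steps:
L(D, P) = 6/P
m(Z, d) = -1/321 (m(Z, d) = 1/(-11 - 310) = 1/(-321) = -1/321)
m(L(19, 2), B(-5, -3))*42 = -1/321*42 = -14/107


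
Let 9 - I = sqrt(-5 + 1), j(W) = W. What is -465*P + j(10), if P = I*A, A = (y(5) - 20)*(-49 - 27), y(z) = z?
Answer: -4770890 + 1060200*I ≈ -4.7709e+6 + 1.0602e+6*I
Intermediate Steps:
A = 1140 (A = (5 - 20)*(-49 - 27) = -15*(-76) = 1140)
I = 9 - 2*I (I = 9 - sqrt(-5 + 1) = 9 - sqrt(-4) = 9 - 2*I ≈ 9.0 - 2.0*I)
P = 10260 - 2280*I (P = (9 - 2*I)*1140 = 10260 - 2280*I ≈ 10260.0 - 2280.0*I)
-465*P + j(10) = -465*(10260 - 2280*I) + 10 = (-4770900 + 1060200*I) + 10 = -4770890 + 1060200*I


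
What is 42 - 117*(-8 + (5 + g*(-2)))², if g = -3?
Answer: -1011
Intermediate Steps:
42 - 117*(-8 + (5 + g*(-2)))² = 42 - 117*(-8 + (5 - 3*(-2)))² = 42 - 117*(-8 + (5 + 6))² = 42 - 117*(-8 + 11)² = 42 - 117*3² = 42 - 117*9 = 42 - 1053 = -1011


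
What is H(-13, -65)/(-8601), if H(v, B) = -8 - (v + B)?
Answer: -70/8601 ≈ -0.0081386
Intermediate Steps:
H(v, B) = -8 - B - v (H(v, B) = -8 - (B + v) = -8 + (-B - v) = -8 - B - v)
H(-13, -65)/(-8601) = (-8 - 1*(-65) - 1*(-13))/(-8601) = (-8 + 65 + 13)*(-1/8601) = 70*(-1/8601) = -70/8601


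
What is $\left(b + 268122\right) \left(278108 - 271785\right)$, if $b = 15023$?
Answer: $1790325835$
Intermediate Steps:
$\left(b + 268122\right) \left(278108 - 271785\right) = \left(15023 + 268122\right) \left(278108 - 271785\right) = 283145 \cdot 6323 = 1790325835$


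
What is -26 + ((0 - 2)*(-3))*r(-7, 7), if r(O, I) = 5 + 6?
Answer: 40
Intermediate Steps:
r(O, I) = 11
-26 + ((0 - 2)*(-3))*r(-7, 7) = -26 + ((0 - 2)*(-3))*11 = -26 - 2*(-3)*11 = -26 + 6*11 = -26 + 66 = 40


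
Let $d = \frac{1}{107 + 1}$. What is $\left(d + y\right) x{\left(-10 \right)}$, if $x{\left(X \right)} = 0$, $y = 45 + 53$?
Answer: $0$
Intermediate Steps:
$y = 98$
$d = \frac{1}{108} \approx 0.0092593$
$\left(d + y\right) x{\left(-10 \right)} = \left(\frac{1}{108} + 98\right) 0 = \frac{10585}{108} \cdot 0 = 0$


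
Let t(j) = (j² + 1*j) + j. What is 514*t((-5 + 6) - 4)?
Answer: 1542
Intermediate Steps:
t(j) = j² + 2*j (t(j) = (j² + j) + j = (j + j²) + j = j² + 2*j)
514*t((-5 + 6) - 4) = 514*(((-5 + 6) - 4)*(2 + ((-5 + 6) - 4))) = 514*((1 - 4)*(2 + (1 - 4))) = 514*(-3*(2 - 3)) = 514*(-3*(-1)) = 514*3 = 1542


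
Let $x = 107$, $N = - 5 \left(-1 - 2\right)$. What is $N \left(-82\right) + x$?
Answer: $-1123$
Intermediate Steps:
$N = 15$ ($N = \left(-5\right) \left(-3\right) = 15$)
$N \left(-82\right) + x = 15 \left(-82\right) + 107 = -1230 + 107 = -1123$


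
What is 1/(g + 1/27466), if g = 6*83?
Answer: 27466/13678069 ≈ 0.0020080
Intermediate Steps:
g = 498
1/(g + 1/27466) = 1/(498 + 1/27466) = 1/(13678069/27466) = 27466/13678069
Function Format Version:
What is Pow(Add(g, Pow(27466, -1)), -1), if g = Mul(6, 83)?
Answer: Rational(27466, 13678069) ≈ 0.0020080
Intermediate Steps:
g = 498
Pow(Add(g, Pow(27466, -1)), -1) = Pow(Add(498, Pow(27466, -1)), -1) = Pow(Add(498, Rational(1, 27466)), -1) = Pow(Rational(13678069, 27466), -1) = Rational(27466, 13678069)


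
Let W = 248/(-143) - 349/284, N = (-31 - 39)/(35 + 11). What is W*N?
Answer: 4211865/934076 ≈ 4.5091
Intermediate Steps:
N = -35/23 (N = -70/46 = -70*1/46 = -35/23 ≈ -1.5217)
W = -120339/40612 (W = 248*(-1/143) - 349*1/284 = -248/143 - 349/284 = -120339/40612 ≈ -2.9631)
W*N = -120339/40612*(-35/23) = 4211865/934076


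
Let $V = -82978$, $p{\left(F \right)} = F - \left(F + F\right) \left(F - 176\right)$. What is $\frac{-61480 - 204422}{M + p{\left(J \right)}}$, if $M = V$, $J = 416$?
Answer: $\frac{132951}{141121} \approx 0.94211$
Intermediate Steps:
$p{\left(F \right)} = F - 2 F \left(-176 + F\right)$
$M = -82978$
$\frac{-61480 - 204422}{M + p{\left(J \right)}} = \frac{-61480 - 204422}{-82978 + 416 \left(353 - 832\right)} = - \frac{265902}{-82978 + 416 \left(353 - 832\right)} = - \frac{265902}{-82978 + 416 \left(-479\right)} = - \frac{265902}{-82978 - 199264} = - \frac{265902}{-282242} = \left(-265902\right) \left(- \frac{1}{282242}\right) = \frac{132951}{141121}$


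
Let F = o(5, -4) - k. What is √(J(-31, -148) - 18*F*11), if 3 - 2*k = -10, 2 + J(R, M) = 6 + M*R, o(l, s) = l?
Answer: √4889 ≈ 69.921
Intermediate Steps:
J(R, M) = 4 + M*R (J(R, M) = -2 + (6 + M*R) = 4 + M*R)
k = 13/2 (k = 3/2 - ½*(-10) = 3/2 + 5 = 13/2 ≈ 6.5000)
F = -3/2 (F = 5 - 1*13/2 = 5 - 13/2 = -3/2 ≈ -1.5000)
√(J(-31, -148) - 18*F*11) = √((4 - 148*(-31)) - 18*(-3/2)*11) = √((4 + 4588) + 27*11) = √(4592 + 297) = √4889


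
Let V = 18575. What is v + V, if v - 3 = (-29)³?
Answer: -5811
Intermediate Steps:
v = -24386 (v = 3 + (-29)³ = 3 - 24389 = -24386)
v + V = -24386 + 18575 = -5811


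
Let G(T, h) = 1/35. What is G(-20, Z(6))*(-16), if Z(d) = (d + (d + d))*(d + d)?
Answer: -16/35 ≈ -0.45714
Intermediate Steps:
Z(d) = 6*d² (Z(d) = (d + 2*d)*(2*d) = (3*d)*(2*d) = 6*d²)
G(T, h) = 1/35
G(-20, Z(6))*(-16) = (1/35)*(-16) = -16/35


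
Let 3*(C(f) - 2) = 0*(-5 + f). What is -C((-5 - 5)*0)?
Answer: -2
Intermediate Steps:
C(f) = 2 (C(f) = 2 + (0*(-5 + f))/3 = 2 + (1/3)*0 = 2 + 0 = 2)
-C((-5 - 5)*0) = -1*2 = -2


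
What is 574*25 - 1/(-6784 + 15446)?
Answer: 124299699/8662 ≈ 14350.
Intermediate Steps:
574*25 - 1/(-6784 + 15446) = 14350 - 1/8662 = 124299699/8662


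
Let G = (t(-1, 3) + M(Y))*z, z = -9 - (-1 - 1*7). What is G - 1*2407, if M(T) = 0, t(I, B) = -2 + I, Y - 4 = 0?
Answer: -2404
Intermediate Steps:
Y = 4 (Y = 4 + 0 = 4)
z = -1 (z = -9 - (-1 - 7) = -9 - 1*(-8) = -9 + 8 = -1)
G = 3 (G = ((-2 - 1) + 0)*(-1) = (-3 + 0)*(-1) = -3*(-1) = 3)
G - 1*2407 = 3 - 1*2407 = 3 - 2407 = -2404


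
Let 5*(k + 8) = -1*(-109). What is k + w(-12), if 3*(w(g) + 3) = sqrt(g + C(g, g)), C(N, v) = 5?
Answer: 54/5 + I*sqrt(7)/3 ≈ 10.8 + 0.88192*I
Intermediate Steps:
k = 69/5 (k = -8 + (-1*(-109))/5 = -8 + (1/5)*109 = -8 + 109/5 = 69/5 ≈ 13.800)
w(g) = -3 + sqrt(5 + g)/3 (w(g) = -3 + sqrt(g + 5)/3 = -3 + sqrt(5 + g)/3)
k + w(-12) = 69/5 + (-3 + sqrt(5 - 12)/3) = 69/5 + (-3 + sqrt(-7)/3) = 69/5 + (-3 + (I*sqrt(7))/3) = 69/5 + (-3 + I*sqrt(7)/3) = 54/5 + I*sqrt(7)/3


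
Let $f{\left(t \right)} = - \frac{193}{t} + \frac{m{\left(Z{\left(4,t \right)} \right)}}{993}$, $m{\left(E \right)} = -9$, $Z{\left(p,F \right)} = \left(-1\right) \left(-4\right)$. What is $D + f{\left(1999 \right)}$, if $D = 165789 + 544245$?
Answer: $\frac{469807416866}{661669} \approx 7.1003 \cdot 10^{5}$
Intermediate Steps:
$Z{\left(p,F \right)} = 4$
$D = 710034$
$f{\left(t \right)} = - \frac{3}{331} - \frac{193}{t}$ ($f{\left(t \right)} = - \frac{193}{t} - \frac{9}{993} = - \frac{193}{t} - \frac{3}{331} = - \frac{3}{331} - \frac{193}{t}$)
$D + f{\left(1999 \right)} = 710034 - \left(\frac{3}{331} + \frac{193}{1999}\right) = 710034 - \frac{69880}{661669} = \frac{469807416866}{661669}$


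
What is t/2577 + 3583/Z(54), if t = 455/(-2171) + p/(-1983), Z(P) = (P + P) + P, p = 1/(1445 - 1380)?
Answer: 22083589326679/998480219490 ≈ 22.117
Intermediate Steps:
p = 1/65 ≈ 0.015385
Z(P) = 3*P (Z(P) = 2*P + P = 3*P)
t = -4511492/21525465 (t = 455/(-2171) + (1/65)/(-1983) = 455*(-1/2171) + (1/65)*(-1/1983) = -35/167 - 1/128895 = -4511492/21525465 ≈ -0.20959)
t/2577 + 3583/Z(54) = -4511492/21525465/2577 + 3583/((3*54)) = -4511492/21525465*1/2577 + 3583/162 = -4511492/55471123305 + 3583*(1/162) = -4511492/55471123305 + 3583/162 = 22083589326679/998480219490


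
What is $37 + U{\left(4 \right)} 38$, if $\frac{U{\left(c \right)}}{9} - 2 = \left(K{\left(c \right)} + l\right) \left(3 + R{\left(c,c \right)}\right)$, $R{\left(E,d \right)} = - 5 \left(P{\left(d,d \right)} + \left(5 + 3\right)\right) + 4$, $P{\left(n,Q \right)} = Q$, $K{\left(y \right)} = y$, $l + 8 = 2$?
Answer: $36973$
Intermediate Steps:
$l = -6$ ($l = -8 + 2 = -6$)
$R{\left(E,d \right)} = -36 - 5 d$ ($R{\left(E,d \right)} = - 5 \left(d + \left(5 + 3\right)\right) + 4 = - 5 \left(d + 8\right) + 4 = - 5 \left(8 + d\right) + 4 = \left(-40 - 5 d\right) + 4 = -36 - 5 d$)
$U{\left(c \right)} = 18 + 9 \left(-33 - 5 c\right) \left(-6 + c\right)$ ($U{\left(c \right)} = 18 + 9 \left(c - 6\right) \left(3 - \left(36 + 5 c\right)\right) = 18 + 9 \left(-6 + c\right) \left(-33 - 5 c\right) = 18 + 9 \left(-33 - 5 c\right) \left(-6 + c\right)$)
$37 + U{\left(4 \right)} 38 = 37 + \left(1800 - 45 \cdot 4^{2} - 108\right) 38 = 37 + \left(1800 - 720 - 108\right) 38 = 37 + 972 \cdot 38 = 37 + 36936 = 36973$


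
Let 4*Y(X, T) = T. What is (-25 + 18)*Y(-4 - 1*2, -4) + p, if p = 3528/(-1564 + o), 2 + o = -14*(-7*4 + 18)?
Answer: 3227/713 ≈ 4.5259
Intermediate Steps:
o = 138 (o = -2 - 14*(-7*4 + 18) = -2 - 14*(-28 + 18) = -2 - 14*(-10) = -2 + 140 = 138)
Y(X, T) = T/4
p = -1764/713 (p = 3528/(-1564 + 138) = 3528/(-1426) = 3528*(-1/1426) = -1764/713 ≈ -2.4741)
(-25 + 18)*Y(-4 - 1*2, -4) + p = (-25 + 18)*((¼)*(-4)) - 1764/713 = -7*(-1) - 1764/713 = 7 - 1764/713 = 3227/713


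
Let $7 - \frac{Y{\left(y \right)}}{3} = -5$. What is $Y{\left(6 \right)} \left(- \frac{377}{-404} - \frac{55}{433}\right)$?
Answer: $\frac{1269189}{43733} \approx 29.021$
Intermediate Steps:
$Y{\left(y \right)} = 36$ ($Y{\left(y \right)} = 21 - -15 = 21 + 15 = 36$)
$Y{\left(6 \right)} \left(- \frac{377}{-404} - \frac{55}{433}\right) = 36 \left(- \frac{377}{-404} - \frac{55}{433}\right) = 36 \left(\left(-377\right) \left(- \frac{1}{404}\right) - \frac{55}{433}\right) = 36 \left(\frac{377}{404} - \frac{55}{433}\right) = 36 \cdot \frac{141021}{174932} = \frac{1269189}{43733}$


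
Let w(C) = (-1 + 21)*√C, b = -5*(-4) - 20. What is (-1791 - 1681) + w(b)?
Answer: -3472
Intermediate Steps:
b = 0 (b = 20 - 20 = 0)
w(C) = 20*√C
(-1791 - 1681) + w(b) = (-1791 - 1681) + 20*√0 = -3472 + 20*0 = -3472 + 0 = -3472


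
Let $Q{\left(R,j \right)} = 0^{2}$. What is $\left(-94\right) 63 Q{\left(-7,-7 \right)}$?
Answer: $0$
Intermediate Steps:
$Q{\left(R,j \right)} = 0$
$\left(-94\right) 63 Q{\left(-7,-7 \right)} = \left(-94\right) 63 \cdot 0 = \left(-5922\right) 0 = 0$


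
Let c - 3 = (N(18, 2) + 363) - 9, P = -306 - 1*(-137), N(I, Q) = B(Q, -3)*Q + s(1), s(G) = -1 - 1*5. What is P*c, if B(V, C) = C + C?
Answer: -57291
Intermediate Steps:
s(G) = -6 (s(G) = -1 - 5 = -6)
B(V, C) = 2*C
N(I, Q) = -6 - 6*Q (N(I, Q) = (2*(-3))*Q - 6 = -6*Q - 6 = -6 - 6*Q)
P = -169 (P = -306 + 137 = -169)
c = 339 (c = 3 + (((-6 - 6*2) + 363) - 9) = 3 + (((-6 - 12) + 363) - 9) = 3 + ((-18 + 363) - 9) = 3 + (345 - 9) = 3 + 336 = 339)
P*c = -169*339 = -57291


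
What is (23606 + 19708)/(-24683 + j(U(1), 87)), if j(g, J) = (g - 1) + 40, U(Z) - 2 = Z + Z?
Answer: -21657/12320 ≈ -1.7579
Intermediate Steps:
U(Z) = 2 + 2*Z (U(Z) = 2 + (Z + Z) = 2 + 2*Z)
j(g, J) = 39 + g (j(g, J) = (-1 + g) + 40 = 39 + g)
(23606 + 19708)/(-24683 + j(U(1), 87)) = (23606 + 19708)/(-24683 + (39 + (2 + 2*1))) = 43314/(-24683 + (39 + (2 + 2))) = 43314/(-24683 + (39 + 4)) = 43314/(-24683 + 43) = 43314/(-24640) = 43314*(-1/24640) = -21657/12320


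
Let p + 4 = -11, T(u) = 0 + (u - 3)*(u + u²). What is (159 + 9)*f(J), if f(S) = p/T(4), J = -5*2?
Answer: -126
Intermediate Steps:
J = -10
T(u) = (-3 + u)*(u + u²) (T(u) = 0 + (-3 + u)*(u + u²) = (-3 + u)*(u + u²))
p = -15 (p = -4 - 11 = -15)
f(S) = -¾ (f(S) = -15*1/(4*(-3 + 4² - 2*4)) = -15*1/(4*(-3 + 16 - 8)) = -15/(4*5) = -15/20 = -15*1/20 = -¾)
(159 + 9)*f(J) = (159 + 9)*(-¾) = 168*(-¾) = -126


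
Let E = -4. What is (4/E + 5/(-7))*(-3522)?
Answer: 42264/7 ≈ 6037.7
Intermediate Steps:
(4/E + 5/(-7))*(-3522) = (4/(-4) + 5/(-7))*(-3522) = (4*(-¼) + 5*(-⅐))*(-3522) = (-1 - 5/7)*(-3522) = -12/7*(-3522) = 42264/7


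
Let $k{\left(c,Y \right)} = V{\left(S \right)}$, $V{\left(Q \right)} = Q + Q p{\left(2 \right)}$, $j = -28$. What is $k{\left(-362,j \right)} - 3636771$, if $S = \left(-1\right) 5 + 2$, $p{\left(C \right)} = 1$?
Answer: $-3636777$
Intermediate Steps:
$S = -3$ ($S = -5 + 2 = -3$)
$V{\left(Q \right)} = 2 Q$ ($V{\left(Q \right)} = Q + Q 1 = Q + Q = 2 Q$)
$k{\left(c,Y \right)} = -6$ ($k{\left(c,Y \right)} = 2 \left(-3\right) = -6$)
$k{\left(-362,j \right)} - 3636771 = -6 - 3636771 = -3636777$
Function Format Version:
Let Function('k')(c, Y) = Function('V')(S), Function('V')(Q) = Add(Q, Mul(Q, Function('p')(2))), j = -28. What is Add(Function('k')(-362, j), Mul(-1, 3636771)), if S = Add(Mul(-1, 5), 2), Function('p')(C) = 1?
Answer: -3636777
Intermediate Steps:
S = -3 (S = Add(-5, 2) = -3)
Function('V')(Q) = Mul(2, Q) (Function('V')(Q) = Add(Q, Mul(Q, 1)) = Add(Q, Q) = Mul(2, Q))
Function('k')(c, Y) = -6 (Function('k')(c, Y) = Mul(2, -3) = -6)
Add(Function('k')(-362, j), Mul(-1, 3636771)) = Add(-6, Mul(-1, 3636771)) = Add(-6, -3636771) = -3636777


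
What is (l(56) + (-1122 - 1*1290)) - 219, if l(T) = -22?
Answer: -2653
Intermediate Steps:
(l(56) + (-1122 - 1*1290)) - 219 = (-22 + (-1122 - 1*1290)) - 219 = (-22 + (-1122 - 1290)) - 219 = (-22 - 2412) - 219 = -2434 - 219 = -2653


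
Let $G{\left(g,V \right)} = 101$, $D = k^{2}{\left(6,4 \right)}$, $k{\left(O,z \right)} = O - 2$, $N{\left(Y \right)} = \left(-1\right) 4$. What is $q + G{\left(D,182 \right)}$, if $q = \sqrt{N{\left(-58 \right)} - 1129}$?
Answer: $101 + i \sqrt{1133} \approx 101.0 + 33.66 i$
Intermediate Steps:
$N{\left(Y \right)} = -4$
$k{\left(O,z \right)} = -2 + O$
$D = 16$ ($D = \left(-2 + 6\right)^{2} = 4^{2} = 16$)
$q = i \sqrt{1133}$ ($q = \sqrt{-4 - 1129} = \sqrt{-1133} = i \sqrt{1133} \approx 33.66 i$)
$q + G{\left(D,182 \right)} = i \sqrt{1133} + 101 = 101 + i \sqrt{1133}$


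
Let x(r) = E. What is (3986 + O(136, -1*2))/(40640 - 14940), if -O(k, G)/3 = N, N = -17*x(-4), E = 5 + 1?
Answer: 1073/6425 ≈ 0.16700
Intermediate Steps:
E = 6
x(r) = 6
N = -102 (N = -17*6 = -102)
O(k, G) = 306 (O(k, G) = -3*(-102) = 306)
(3986 + O(136, -1*2))/(40640 - 14940) = (3986 + 306)/(40640 - 14940) = 4292/25700 = 4292*(1/25700) = 1073/6425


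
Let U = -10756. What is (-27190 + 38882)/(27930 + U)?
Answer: 5846/8587 ≈ 0.68080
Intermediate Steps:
(-27190 + 38882)/(27930 + U) = (-27190 + 38882)/(27930 - 10756) = 11692/17174 = 11692*(1/17174) = 5846/8587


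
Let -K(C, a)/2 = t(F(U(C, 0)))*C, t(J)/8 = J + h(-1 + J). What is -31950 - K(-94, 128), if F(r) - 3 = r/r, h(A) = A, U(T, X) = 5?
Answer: -42478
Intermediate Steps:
F(r) = 4 (F(r) = 3 + r/r = 3 + 1 = 4)
t(J) = -8 + 16*J (t(J) = 8*(J + (-1 + J)) = 8*(-1 + 2*J) = -8 + 16*J)
K(C, a) = -112*C (K(C, a) = -2*(-8 + 16*4)*C = -2*(-8 + 64)*C = -112*C)
-31950 - K(-94, 128) = -31950 - (-112)*(-94) = -31950 - 1*10528 = -31950 - 10528 = -42478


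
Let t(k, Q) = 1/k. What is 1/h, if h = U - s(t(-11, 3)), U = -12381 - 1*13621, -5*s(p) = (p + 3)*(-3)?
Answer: -55/1430206 ≈ -3.8456e-5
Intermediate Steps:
s(p) = 9/5 + 3*p/5 (s(p) = -(p + 3)*(-3)/5 = -(3 + p)*(-3)/5 = -(-9 - 3*p)/5 = 9/5 + 3*p/5)
U = -26002 (U = -12381 - 13621 = -26002)
h = -1430206/55 (h = -26002 - (9/5 + (3/5)/(-11)) = -26002 - (9/5 + (3/5)*(-1/11)) = -26002 - (9/5 - 3/55) = -26002 - 1*96/55 = -26002 - 96/55 = -1430206/55 ≈ -26004.)
1/h = 1/(-1430206/55) = -55/1430206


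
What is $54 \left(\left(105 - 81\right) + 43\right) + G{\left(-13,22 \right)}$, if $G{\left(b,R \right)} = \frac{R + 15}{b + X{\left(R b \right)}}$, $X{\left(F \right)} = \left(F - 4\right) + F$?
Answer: $\frac{2130965}{589} \approx 3617.9$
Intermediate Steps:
$X{\left(F \right)} = -4 + 2 F$ ($X{\left(F \right)} = \left(-4 + F\right) + F = -4 + 2 F$)
$G{\left(b,R \right)} = \frac{15 + R}{-4 + b + 2 R b}$ ($G{\left(b,R \right)} = \frac{R + 15}{b + \left(-4 + 2 R b\right)} = \frac{15 + R}{b + \left(-4 + 2 R b\right)} = \frac{15 + R}{-4 + b + 2 R b}$)
$54 \left(\left(105 - 81\right) + 43\right) + G{\left(-13,22 \right)} = 54 \left(\left(105 - 81\right) + 43\right) + \frac{15 + 22}{-4 - 13 + 2 \cdot 22 \left(-13\right)} = 54 \left(24 + 43\right) + \frac{1}{-4 - 13 - 572} \cdot 37 = 54 \cdot 67 + \frac{1}{-589} \cdot 37 = 3618 - \frac{37}{589} = \frac{2130965}{589}$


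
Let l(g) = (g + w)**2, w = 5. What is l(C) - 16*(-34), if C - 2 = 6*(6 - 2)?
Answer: 1505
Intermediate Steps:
C = 26 (C = 2 + 6*(6 - 2) = 2 + 6*4 = 2 + 24 = 26)
l(g) = (5 + g)**2 (l(g) = (g + 5)**2 = (5 + g)**2)
l(C) - 16*(-34) = (5 + 26)**2 - 16*(-34) = 31**2 + 544 = 961 + 544 = 1505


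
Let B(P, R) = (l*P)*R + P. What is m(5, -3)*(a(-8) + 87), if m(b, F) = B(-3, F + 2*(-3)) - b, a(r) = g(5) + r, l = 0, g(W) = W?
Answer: -672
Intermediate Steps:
a(r) = 5 + r
B(P, R) = P (B(P, R) = (0*P)*R + P = 0*R + P = 0 + P = P)
m(b, F) = -3 - b
m(5, -3)*(a(-8) + 87) = (-3 - 1*5)*((5 - 8) + 87) = (-3 - 5)*(-3 + 87) = -8*84 = -672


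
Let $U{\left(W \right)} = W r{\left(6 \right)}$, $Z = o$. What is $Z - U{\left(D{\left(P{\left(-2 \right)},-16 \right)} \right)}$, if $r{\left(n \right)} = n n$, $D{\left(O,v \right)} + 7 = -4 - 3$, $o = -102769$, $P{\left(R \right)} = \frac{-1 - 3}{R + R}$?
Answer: $-102265$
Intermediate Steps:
$P{\left(R \right)} = - \frac{2}{R}$ ($P{\left(R \right)} = - \frac{4}{2 R} = - 4 \frac{1}{2 R} = - \frac{2}{R}$)
$Z = -102769$
$D{\left(O,v \right)} = -14$ ($D{\left(O,v \right)} = -7 - 7 = -14$)
$r{\left(n \right)} = n^{2}$
$U{\left(W \right)} = 36 W$ ($U{\left(W \right)} = W 6^{2} = W 36 = 36 W$)
$Z - U{\left(D{\left(P{\left(-2 \right)},-16 \right)} \right)} = -102769 - 36 \left(-14\right) = -102769 - -504 = -102769 + 504 = -102265$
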